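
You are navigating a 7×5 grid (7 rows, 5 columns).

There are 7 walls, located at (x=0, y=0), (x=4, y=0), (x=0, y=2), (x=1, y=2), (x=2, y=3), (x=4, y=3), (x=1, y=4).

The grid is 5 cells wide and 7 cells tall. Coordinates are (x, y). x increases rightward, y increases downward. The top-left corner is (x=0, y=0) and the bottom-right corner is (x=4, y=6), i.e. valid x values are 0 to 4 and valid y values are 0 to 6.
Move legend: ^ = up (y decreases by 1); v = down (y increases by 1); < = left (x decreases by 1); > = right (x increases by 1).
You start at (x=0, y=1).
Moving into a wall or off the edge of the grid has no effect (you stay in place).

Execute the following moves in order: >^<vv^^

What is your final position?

Start: (x=0, y=1)
  > (right): (x=0, y=1) -> (x=1, y=1)
  ^ (up): (x=1, y=1) -> (x=1, y=0)
  < (left): blocked, stay at (x=1, y=0)
  v (down): (x=1, y=0) -> (x=1, y=1)
  v (down): blocked, stay at (x=1, y=1)
  ^ (up): (x=1, y=1) -> (x=1, y=0)
  ^ (up): blocked, stay at (x=1, y=0)
Final: (x=1, y=0)

Answer: Final position: (x=1, y=0)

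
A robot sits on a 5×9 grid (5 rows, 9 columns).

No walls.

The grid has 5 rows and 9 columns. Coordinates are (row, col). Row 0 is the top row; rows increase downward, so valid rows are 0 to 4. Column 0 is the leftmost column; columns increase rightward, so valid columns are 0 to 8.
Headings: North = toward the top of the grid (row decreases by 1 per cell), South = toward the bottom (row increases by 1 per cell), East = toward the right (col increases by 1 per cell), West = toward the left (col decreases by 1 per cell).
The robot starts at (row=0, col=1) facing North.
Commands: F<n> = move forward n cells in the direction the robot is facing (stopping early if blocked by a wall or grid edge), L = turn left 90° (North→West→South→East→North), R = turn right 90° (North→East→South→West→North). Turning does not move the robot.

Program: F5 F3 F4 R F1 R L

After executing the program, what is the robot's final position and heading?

Start: (row=0, col=1), facing North
  F5: move forward 0/5 (blocked), now at (row=0, col=1)
  F3: move forward 0/3 (blocked), now at (row=0, col=1)
  F4: move forward 0/4 (blocked), now at (row=0, col=1)
  R: turn right, now facing East
  F1: move forward 1, now at (row=0, col=2)
  R: turn right, now facing South
  L: turn left, now facing East
Final: (row=0, col=2), facing East

Answer: Final position: (row=0, col=2), facing East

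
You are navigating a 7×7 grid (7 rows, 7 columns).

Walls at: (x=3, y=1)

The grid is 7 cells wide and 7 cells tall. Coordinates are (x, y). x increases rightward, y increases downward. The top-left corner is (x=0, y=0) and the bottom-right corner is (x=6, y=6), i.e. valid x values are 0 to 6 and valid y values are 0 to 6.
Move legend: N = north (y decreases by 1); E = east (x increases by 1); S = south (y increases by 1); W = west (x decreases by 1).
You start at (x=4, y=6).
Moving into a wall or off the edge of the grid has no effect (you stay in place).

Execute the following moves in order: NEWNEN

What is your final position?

Start: (x=4, y=6)
  N (north): (x=4, y=6) -> (x=4, y=5)
  E (east): (x=4, y=5) -> (x=5, y=5)
  W (west): (x=5, y=5) -> (x=4, y=5)
  N (north): (x=4, y=5) -> (x=4, y=4)
  E (east): (x=4, y=4) -> (x=5, y=4)
  N (north): (x=5, y=4) -> (x=5, y=3)
Final: (x=5, y=3)

Answer: Final position: (x=5, y=3)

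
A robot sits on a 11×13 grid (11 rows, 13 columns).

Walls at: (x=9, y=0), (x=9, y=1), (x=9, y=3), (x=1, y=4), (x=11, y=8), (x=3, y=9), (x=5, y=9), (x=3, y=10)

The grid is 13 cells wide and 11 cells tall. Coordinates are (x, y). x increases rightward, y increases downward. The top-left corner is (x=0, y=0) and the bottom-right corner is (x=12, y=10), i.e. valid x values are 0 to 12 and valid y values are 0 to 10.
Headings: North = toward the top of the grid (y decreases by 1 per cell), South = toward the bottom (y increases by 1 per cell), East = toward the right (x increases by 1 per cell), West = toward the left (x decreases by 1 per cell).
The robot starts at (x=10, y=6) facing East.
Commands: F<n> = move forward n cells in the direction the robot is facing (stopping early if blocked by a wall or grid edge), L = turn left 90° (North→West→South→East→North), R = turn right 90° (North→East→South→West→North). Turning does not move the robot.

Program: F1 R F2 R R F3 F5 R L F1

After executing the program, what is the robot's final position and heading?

Answer: Final position: (x=11, y=0), facing North

Derivation:
Start: (x=10, y=6), facing East
  F1: move forward 1, now at (x=11, y=6)
  R: turn right, now facing South
  F2: move forward 1/2 (blocked), now at (x=11, y=7)
  R: turn right, now facing West
  R: turn right, now facing North
  F3: move forward 3, now at (x=11, y=4)
  F5: move forward 4/5 (blocked), now at (x=11, y=0)
  R: turn right, now facing East
  L: turn left, now facing North
  F1: move forward 0/1 (blocked), now at (x=11, y=0)
Final: (x=11, y=0), facing North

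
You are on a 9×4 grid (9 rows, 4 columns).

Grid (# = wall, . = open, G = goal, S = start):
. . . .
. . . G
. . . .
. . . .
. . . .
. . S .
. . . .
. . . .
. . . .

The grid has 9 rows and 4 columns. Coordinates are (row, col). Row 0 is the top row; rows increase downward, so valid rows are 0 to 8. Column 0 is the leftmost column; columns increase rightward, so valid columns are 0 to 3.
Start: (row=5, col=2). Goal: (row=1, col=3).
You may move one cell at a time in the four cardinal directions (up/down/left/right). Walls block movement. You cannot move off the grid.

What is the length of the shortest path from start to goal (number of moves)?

Answer: Shortest path length: 5

Derivation:
BFS from (row=5, col=2) until reaching (row=1, col=3):
  Distance 0: (row=5, col=2)
  Distance 1: (row=4, col=2), (row=5, col=1), (row=5, col=3), (row=6, col=2)
  Distance 2: (row=3, col=2), (row=4, col=1), (row=4, col=3), (row=5, col=0), (row=6, col=1), (row=6, col=3), (row=7, col=2)
  Distance 3: (row=2, col=2), (row=3, col=1), (row=3, col=3), (row=4, col=0), (row=6, col=0), (row=7, col=1), (row=7, col=3), (row=8, col=2)
  Distance 4: (row=1, col=2), (row=2, col=1), (row=2, col=3), (row=3, col=0), (row=7, col=0), (row=8, col=1), (row=8, col=3)
  Distance 5: (row=0, col=2), (row=1, col=1), (row=1, col=3), (row=2, col=0), (row=8, col=0)  <- goal reached here
One shortest path (5 moves): (row=5, col=2) -> (row=5, col=3) -> (row=4, col=3) -> (row=3, col=3) -> (row=2, col=3) -> (row=1, col=3)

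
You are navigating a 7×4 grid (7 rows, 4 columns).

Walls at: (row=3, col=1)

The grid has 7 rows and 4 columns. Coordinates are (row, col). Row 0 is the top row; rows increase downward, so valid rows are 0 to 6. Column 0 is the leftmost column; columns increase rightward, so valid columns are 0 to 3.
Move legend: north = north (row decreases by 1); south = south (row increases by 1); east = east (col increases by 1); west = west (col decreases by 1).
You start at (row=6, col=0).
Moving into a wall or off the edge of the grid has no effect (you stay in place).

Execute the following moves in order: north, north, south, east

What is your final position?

Answer: Final position: (row=5, col=1)

Derivation:
Start: (row=6, col=0)
  north (north): (row=6, col=0) -> (row=5, col=0)
  north (north): (row=5, col=0) -> (row=4, col=0)
  south (south): (row=4, col=0) -> (row=5, col=0)
  east (east): (row=5, col=0) -> (row=5, col=1)
Final: (row=5, col=1)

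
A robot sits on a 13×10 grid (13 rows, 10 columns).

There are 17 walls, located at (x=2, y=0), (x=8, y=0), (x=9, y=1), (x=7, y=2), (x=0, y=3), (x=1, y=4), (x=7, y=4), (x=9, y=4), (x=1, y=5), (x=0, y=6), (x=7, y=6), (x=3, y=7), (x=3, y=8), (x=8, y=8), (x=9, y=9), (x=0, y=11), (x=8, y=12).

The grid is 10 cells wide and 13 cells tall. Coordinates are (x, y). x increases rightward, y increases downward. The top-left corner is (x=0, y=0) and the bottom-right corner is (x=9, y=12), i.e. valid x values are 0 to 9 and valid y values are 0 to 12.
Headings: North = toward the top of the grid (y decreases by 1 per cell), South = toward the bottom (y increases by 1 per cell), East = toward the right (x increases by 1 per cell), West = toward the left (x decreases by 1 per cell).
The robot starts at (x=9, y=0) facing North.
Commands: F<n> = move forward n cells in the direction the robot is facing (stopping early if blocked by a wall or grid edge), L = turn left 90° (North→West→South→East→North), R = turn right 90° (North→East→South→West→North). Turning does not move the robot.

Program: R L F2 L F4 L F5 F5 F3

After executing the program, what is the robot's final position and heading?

Answer: Final position: (x=9, y=0), facing South

Derivation:
Start: (x=9, y=0), facing North
  R: turn right, now facing East
  L: turn left, now facing North
  F2: move forward 0/2 (blocked), now at (x=9, y=0)
  L: turn left, now facing West
  F4: move forward 0/4 (blocked), now at (x=9, y=0)
  L: turn left, now facing South
  F5: move forward 0/5 (blocked), now at (x=9, y=0)
  F5: move forward 0/5 (blocked), now at (x=9, y=0)
  F3: move forward 0/3 (blocked), now at (x=9, y=0)
Final: (x=9, y=0), facing South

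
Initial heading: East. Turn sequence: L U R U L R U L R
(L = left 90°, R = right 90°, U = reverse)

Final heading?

Start: East
  L (left (90° counter-clockwise)) -> North
  U (U-turn (180°)) -> South
  R (right (90° clockwise)) -> West
  U (U-turn (180°)) -> East
  L (left (90° counter-clockwise)) -> North
  R (right (90° clockwise)) -> East
  U (U-turn (180°)) -> West
  L (left (90° counter-clockwise)) -> South
  R (right (90° clockwise)) -> West
Final: West

Answer: Final heading: West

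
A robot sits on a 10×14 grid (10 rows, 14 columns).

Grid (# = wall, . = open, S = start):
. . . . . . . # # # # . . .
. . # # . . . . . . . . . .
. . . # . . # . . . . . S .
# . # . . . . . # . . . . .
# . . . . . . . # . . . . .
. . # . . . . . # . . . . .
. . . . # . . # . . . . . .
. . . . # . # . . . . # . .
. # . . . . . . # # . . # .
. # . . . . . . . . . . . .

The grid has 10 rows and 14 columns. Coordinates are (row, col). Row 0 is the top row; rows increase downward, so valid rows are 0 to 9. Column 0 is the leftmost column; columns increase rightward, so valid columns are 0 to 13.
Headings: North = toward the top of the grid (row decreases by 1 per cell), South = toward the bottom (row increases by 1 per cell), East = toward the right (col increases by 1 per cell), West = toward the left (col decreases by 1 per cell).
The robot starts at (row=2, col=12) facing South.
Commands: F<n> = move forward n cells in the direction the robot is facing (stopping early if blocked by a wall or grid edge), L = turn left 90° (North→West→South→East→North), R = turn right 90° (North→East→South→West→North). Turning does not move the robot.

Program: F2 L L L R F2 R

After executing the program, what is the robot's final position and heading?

Start: (row=2, col=12), facing South
  F2: move forward 2, now at (row=4, col=12)
  L: turn left, now facing East
  L: turn left, now facing North
  L: turn left, now facing West
  R: turn right, now facing North
  F2: move forward 2, now at (row=2, col=12)
  R: turn right, now facing East
Final: (row=2, col=12), facing East

Answer: Final position: (row=2, col=12), facing East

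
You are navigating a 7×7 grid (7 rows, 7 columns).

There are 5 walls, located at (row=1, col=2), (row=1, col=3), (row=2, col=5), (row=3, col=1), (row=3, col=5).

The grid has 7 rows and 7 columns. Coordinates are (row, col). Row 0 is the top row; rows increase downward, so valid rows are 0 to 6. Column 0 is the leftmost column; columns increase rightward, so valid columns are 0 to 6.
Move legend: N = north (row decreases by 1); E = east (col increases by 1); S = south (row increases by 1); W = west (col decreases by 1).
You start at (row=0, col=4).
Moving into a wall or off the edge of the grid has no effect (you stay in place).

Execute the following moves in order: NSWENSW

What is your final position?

Answer: Final position: (row=1, col=4)

Derivation:
Start: (row=0, col=4)
  N (north): blocked, stay at (row=0, col=4)
  S (south): (row=0, col=4) -> (row=1, col=4)
  W (west): blocked, stay at (row=1, col=4)
  E (east): (row=1, col=4) -> (row=1, col=5)
  N (north): (row=1, col=5) -> (row=0, col=5)
  S (south): (row=0, col=5) -> (row=1, col=5)
  W (west): (row=1, col=5) -> (row=1, col=4)
Final: (row=1, col=4)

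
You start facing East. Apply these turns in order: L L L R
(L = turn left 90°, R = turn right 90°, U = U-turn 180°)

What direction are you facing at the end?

Start: East
  L (left (90° counter-clockwise)) -> North
  L (left (90° counter-clockwise)) -> West
  L (left (90° counter-clockwise)) -> South
  R (right (90° clockwise)) -> West
Final: West

Answer: Final heading: West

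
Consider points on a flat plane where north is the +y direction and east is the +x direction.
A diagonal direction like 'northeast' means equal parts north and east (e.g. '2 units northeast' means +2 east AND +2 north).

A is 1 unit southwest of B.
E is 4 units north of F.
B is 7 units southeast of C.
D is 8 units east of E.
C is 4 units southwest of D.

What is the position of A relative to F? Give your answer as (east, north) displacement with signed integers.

Place F at the origin (east=0, north=0).
  E is 4 units north of F: delta (east=+0, north=+4); E at (east=0, north=4).
  D is 8 units east of E: delta (east=+8, north=+0); D at (east=8, north=4).
  C is 4 units southwest of D: delta (east=-4, north=-4); C at (east=4, north=0).
  B is 7 units southeast of C: delta (east=+7, north=-7); B at (east=11, north=-7).
  A is 1 unit southwest of B: delta (east=-1, north=-1); A at (east=10, north=-8).
Therefore A relative to F: (east=10, north=-8).

Answer: A is at (east=10, north=-8) relative to F.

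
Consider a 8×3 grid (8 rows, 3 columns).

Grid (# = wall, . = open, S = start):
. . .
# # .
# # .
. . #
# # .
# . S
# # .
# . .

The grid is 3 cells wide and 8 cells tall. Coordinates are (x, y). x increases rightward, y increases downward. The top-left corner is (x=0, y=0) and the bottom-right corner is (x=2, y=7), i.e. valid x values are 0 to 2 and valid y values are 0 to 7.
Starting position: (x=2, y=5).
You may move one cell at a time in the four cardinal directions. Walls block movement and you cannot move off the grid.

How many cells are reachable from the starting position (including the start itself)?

BFS flood-fill from (x=2, y=5):
  Distance 0: (x=2, y=5)
  Distance 1: (x=2, y=4), (x=1, y=5), (x=2, y=6)
  Distance 2: (x=2, y=7)
  Distance 3: (x=1, y=7)
Total reachable: 6 (grid has 13 open cells total)

Answer: Reachable cells: 6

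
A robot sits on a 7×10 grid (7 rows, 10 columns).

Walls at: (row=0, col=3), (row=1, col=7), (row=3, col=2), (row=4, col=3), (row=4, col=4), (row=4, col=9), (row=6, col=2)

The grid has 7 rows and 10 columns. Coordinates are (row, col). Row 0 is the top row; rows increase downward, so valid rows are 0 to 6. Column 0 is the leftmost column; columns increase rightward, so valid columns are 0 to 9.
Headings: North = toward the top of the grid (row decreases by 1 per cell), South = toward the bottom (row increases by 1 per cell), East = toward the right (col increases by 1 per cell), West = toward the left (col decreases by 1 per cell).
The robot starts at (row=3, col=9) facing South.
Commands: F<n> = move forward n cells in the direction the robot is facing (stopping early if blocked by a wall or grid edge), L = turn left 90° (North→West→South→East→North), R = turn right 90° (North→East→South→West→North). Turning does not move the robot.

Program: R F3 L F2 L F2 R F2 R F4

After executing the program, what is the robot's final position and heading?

Answer: Final position: (row=6, col=4), facing West

Derivation:
Start: (row=3, col=9), facing South
  R: turn right, now facing West
  F3: move forward 3, now at (row=3, col=6)
  L: turn left, now facing South
  F2: move forward 2, now at (row=5, col=6)
  L: turn left, now facing East
  F2: move forward 2, now at (row=5, col=8)
  R: turn right, now facing South
  F2: move forward 1/2 (blocked), now at (row=6, col=8)
  R: turn right, now facing West
  F4: move forward 4, now at (row=6, col=4)
Final: (row=6, col=4), facing West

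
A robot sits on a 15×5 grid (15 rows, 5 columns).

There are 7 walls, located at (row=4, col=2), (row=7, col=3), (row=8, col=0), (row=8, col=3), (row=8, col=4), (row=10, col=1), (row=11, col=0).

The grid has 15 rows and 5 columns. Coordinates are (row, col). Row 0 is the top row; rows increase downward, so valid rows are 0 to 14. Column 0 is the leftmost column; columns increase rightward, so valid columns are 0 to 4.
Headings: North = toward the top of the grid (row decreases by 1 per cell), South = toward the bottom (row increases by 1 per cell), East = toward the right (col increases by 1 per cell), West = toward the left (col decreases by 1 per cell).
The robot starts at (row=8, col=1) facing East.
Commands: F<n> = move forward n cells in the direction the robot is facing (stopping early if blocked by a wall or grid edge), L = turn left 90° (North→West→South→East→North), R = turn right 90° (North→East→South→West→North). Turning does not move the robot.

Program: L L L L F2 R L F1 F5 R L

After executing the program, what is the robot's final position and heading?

Start: (row=8, col=1), facing East
  L: turn left, now facing North
  L: turn left, now facing West
  L: turn left, now facing South
  L: turn left, now facing East
  F2: move forward 1/2 (blocked), now at (row=8, col=2)
  R: turn right, now facing South
  L: turn left, now facing East
  F1: move forward 0/1 (blocked), now at (row=8, col=2)
  F5: move forward 0/5 (blocked), now at (row=8, col=2)
  R: turn right, now facing South
  L: turn left, now facing East
Final: (row=8, col=2), facing East

Answer: Final position: (row=8, col=2), facing East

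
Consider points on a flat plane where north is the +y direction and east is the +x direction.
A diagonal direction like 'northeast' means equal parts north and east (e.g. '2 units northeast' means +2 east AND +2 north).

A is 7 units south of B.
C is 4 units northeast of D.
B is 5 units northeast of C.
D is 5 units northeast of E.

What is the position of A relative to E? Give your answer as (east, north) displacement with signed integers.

Answer: A is at (east=14, north=7) relative to E.

Derivation:
Place E at the origin (east=0, north=0).
  D is 5 units northeast of E: delta (east=+5, north=+5); D at (east=5, north=5).
  C is 4 units northeast of D: delta (east=+4, north=+4); C at (east=9, north=9).
  B is 5 units northeast of C: delta (east=+5, north=+5); B at (east=14, north=14).
  A is 7 units south of B: delta (east=+0, north=-7); A at (east=14, north=7).
Therefore A relative to E: (east=14, north=7).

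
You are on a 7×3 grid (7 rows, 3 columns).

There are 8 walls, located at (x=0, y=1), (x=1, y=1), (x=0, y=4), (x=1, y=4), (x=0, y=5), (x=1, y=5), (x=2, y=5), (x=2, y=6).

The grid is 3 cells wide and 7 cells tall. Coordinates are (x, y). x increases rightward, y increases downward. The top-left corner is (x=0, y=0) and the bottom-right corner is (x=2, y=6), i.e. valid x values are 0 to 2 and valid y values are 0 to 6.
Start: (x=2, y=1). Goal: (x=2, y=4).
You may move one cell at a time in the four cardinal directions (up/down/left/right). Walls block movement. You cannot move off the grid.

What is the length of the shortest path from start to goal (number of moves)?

BFS from (x=2, y=1) until reaching (x=2, y=4):
  Distance 0: (x=2, y=1)
  Distance 1: (x=2, y=0), (x=2, y=2)
  Distance 2: (x=1, y=0), (x=1, y=2), (x=2, y=3)
  Distance 3: (x=0, y=0), (x=0, y=2), (x=1, y=3), (x=2, y=4)  <- goal reached here
One shortest path (3 moves): (x=2, y=1) -> (x=2, y=2) -> (x=2, y=3) -> (x=2, y=4)

Answer: Shortest path length: 3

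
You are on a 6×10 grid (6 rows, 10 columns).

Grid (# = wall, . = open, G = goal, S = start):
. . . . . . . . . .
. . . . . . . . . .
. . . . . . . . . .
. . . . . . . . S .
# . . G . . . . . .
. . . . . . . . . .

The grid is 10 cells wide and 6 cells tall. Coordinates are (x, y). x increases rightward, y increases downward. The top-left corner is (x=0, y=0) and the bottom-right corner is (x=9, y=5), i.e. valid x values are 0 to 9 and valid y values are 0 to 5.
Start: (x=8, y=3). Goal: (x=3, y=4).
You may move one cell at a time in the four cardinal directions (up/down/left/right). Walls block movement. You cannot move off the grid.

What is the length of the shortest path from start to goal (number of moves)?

Answer: Shortest path length: 6

Derivation:
BFS from (x=8, y=3) until reaching (x=3, y=4):
  Distance 0: (x=8, y=3)
  Distance 1: (x=8, y=2), (x=7, y=3), (x=9, y=3), (x=8, y=4)
  Distance 2: (x=8, y=1), (x=7, y=2), (x=9, y=2), (x=6, y=3), (x=7, y=4), (x=9, y=4), (x=8, y=5)
  Distance 3: (x=8, y=0), (x=7, y=1), (x=9, y=1), (x=6, y=2), (x=5, y=3), (x=6, y=4), (x=7, y=5), (x=9, y=5)
  Distance 4: (x=7, y=0), (x=9, y=0), (x=6, y=1), (x=5, y=2), (x=4, y=3), (x=5, y=4), (x=6, y=5)
  Distance 5: (x=6, y=0), (x=5, y=1), (x=4, y=2), (x=3, y=3), (x=4, y=4), (x=5, y=5)
  Distance 6: (x=5, y=0), (x=4, y=1), (x=3, y=2), (x=2, y=3), (x=3, y=4), (x=4, y=5)  <- goal reached here
One shortest path (6 moves): (x=8, y=3) -> (x=7, y=3) -> (x=6, y=3) -> (x=5, y=3) -> (x=4, y=3) -> (x=3, y=3) -> (x=3, y=4)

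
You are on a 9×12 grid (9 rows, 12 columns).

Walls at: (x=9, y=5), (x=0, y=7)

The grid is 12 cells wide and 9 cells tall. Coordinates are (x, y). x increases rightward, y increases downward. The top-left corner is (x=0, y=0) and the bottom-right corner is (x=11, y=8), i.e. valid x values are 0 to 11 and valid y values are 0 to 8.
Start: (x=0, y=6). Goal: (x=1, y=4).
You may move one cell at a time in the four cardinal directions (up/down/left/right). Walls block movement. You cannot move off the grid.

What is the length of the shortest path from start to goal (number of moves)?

BFS from (x=0, y=6) until reaching (x=1, y=4):
  Distance 0: (x=0, y=6)
  Distance 1: (x=0, y=5), (x=1, y=6)
  Distance 2: (x=0, y=4), (x=1, y=5), (x=2, y=6), (x=1, y=7)
  Distance 3: (x=0, y=3), (x=1, y=4), (x=2, y=5), (x=3, y=6), (x=2, y=7), (x=1, y=8)  <- goal reached here
One shortest path (3 moves): (x=0, y=6) -> (x=1, y=6) -> (x=1, y=5) -> (x=1, y=4)

Answer: Shortest path length: 3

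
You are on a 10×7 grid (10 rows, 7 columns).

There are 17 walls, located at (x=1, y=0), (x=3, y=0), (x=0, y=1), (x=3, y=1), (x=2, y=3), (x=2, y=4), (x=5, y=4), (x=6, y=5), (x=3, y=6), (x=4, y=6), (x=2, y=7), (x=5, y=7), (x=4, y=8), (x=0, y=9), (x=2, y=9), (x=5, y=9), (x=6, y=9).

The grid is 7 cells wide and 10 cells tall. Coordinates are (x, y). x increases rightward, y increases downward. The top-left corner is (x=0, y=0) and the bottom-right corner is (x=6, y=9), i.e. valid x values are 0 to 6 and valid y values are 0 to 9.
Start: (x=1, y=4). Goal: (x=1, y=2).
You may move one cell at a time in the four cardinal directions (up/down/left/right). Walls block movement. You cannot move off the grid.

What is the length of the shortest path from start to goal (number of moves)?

Answer: Shortest path length: 2

Derivation:
BFS from (x=1, y=4) until reaching (x=1, y=2):
  Distance 0: (x=1, y=4)
  Distance 1: (x=1, y=3), (x=0, y=4), (x=1, y=5)
  Distance 2: (x=1, y=2), (x=0, y=3), (x=0, y=5), (x=2, y=5), (x=1, y=6)  <- goal reached here
One shortest path (2 moves): (x=1, y=4) -> (x=1, y=3) -> (x=1, y=2)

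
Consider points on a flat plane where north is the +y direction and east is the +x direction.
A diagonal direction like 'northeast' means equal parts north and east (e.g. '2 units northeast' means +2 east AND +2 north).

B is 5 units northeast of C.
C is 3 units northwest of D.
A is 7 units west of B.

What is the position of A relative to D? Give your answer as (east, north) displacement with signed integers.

Place D at the origin (east=0, north=0).
  C is 3 units northwest of D: delta (east=-3, north=+3); C at (east=-3, north=3).
  B is 5 units northeast of C: delta (east=+5, north=+5); B at (east=2, north=8).
  A is 7 units west of B: delta (east=-7, north=+0); A at (east=-5, north=8).
Therefore A relative to D: (east=-5, north=8).

Answer: A is at (east=-5, north=8) relative to D.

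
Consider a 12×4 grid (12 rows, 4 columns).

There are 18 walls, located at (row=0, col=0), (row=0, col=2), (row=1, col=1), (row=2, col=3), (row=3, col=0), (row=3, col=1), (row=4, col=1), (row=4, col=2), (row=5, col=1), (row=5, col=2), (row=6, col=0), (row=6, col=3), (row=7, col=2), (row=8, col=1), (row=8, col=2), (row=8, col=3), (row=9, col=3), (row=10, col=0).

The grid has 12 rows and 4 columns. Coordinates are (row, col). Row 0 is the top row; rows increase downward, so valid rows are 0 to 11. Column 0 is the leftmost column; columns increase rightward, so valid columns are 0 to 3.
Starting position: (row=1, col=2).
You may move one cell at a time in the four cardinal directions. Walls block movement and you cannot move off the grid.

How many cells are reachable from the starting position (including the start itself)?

BFS flood-fill from (row=1, col=2):
  Distance 0: (row=1, col=2)
  Distance 1: (row=1, col=3), (row=2, col=2)
  Distance 2: (row=0, col=3), (row=2, col=1), (row=3, col=2)
  Distance 3: (row=2, col=0), (row=3, col=3)
  Distance 4: (row=1, col=0), (row=4, col=3)
  Distance 5: (row=5, col=3)
Total reachable: 11 (grid has 30 open cells total)

Answer: Reachable cells: 11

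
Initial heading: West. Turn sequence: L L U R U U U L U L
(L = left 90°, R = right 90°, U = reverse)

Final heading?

Answer: Final heading: South

Derivation:
Start: West
  L (left (90° counter-clockwise)) -> South
  L (left (90° counter-clockwise)) -> East
  U (U-turn (180°)) -> West
  R (right (90° clockwise)) -> North
  U (U-turn (180°)) -> South
  U (U-turn (180°)) -> North
  U (U-turn (180°)) -> South
  L (left (90° counter-clockwise)) -> East
  U (U-turn (180°)) -> West
  L (left (90° counter-clockwise)) -> South
Final: South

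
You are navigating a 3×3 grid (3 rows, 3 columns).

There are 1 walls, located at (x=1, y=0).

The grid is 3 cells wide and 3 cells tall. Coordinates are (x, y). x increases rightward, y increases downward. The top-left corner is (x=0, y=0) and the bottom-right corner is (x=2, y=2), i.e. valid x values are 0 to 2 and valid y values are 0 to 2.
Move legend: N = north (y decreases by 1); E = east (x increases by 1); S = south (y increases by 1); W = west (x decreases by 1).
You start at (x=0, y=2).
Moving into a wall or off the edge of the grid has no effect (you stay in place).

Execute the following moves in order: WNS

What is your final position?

Start: (x=0, y=2)
  W (west): blocked, stay at (x=0, y=2)
  N (north): (x=0, y=2) -> (x=0, y=1)
  S (south): (x=0, y=1) -> (x=0, y=2)
Final: (x=0, y=2)

Answer: Final position: (x=0, y=2)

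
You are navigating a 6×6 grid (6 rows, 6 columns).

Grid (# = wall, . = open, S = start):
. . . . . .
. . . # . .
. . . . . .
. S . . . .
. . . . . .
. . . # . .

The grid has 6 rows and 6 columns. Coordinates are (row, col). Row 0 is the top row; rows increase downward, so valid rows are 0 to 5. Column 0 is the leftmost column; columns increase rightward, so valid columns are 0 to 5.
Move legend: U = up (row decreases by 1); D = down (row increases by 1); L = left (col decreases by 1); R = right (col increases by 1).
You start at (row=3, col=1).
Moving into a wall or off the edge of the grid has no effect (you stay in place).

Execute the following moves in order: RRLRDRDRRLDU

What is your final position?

Start: (row=3, col=1)
  R (right): (row=3, col=1) -> (row=3, col=2)
  R (right): (row=3, col=2) -> (row=3, col=3)
  L (left): (row=3, col=3) -> (row=3, col=2)
  R (right): (row=3, col=2) -> (row=3, col=3)
  D (down): (row=3, col=3) -> (row=4, col=3)
  R (right): (row=4, col=3) -> (row=4, col=4)
  D (down): (row=4, col=4) -> (row=5, col=4)
  R (right): (row=5, col=4) -> (row=5, col=5)
  R (right): blocked, stay at (row=5, col=5)
  L (left): (row=5, col=5) -> (row=5, col=4)
  D (down): blocked, stay at (row=5, col=4)
  U (up): (row=5, col=4) -> (row=4, col=4)
Final: (row=4, col=4)

Answer: Final position: (row=4, col=4)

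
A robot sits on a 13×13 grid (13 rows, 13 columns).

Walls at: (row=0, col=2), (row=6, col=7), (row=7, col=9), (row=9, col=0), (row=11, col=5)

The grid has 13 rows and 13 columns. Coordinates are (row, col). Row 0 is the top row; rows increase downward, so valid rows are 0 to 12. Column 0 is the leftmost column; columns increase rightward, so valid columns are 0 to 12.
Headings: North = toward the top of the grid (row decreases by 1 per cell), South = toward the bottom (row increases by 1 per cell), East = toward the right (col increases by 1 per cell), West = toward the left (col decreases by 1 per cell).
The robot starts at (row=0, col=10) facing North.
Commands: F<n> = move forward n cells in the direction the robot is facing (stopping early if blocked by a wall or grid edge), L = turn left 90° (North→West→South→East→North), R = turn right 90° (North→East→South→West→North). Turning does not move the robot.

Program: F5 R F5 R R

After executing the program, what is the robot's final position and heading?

Start: (row=0, col=10), facing North
  F5: move forward 0/5 (blocked), now at (row=0, col=10)
  R: turn right, now facing East
  F5: move forward 2/5 (blocked), now at (row=0, col=12)
  R: turn right, now facing South
  R: turn right, now facing West
Final: (row=0, col=12), facing West

Answer: Final position: (row=0, col=12), facing West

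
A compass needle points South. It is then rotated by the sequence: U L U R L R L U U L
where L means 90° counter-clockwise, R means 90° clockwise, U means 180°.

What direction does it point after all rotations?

Answer: Final heading: North

Derivation:
Start: South
  U (U-turn (180°)) -> North
  L (left (90° counter-clockwise)) -> West
  U (U-turn (180°)) -> East
  R (right (90° clockwise)) -> South
  L (left (90° counter-clockwise)) -> East
  R (right (90° clockwise)) -> South
  L (left (90° counter-clockwise)) -> East
  U (U-turn (180°)) -> West
  U (U-turn (180°)) -> East
  L (left (90° counter-clockwise)) -> North
Final: North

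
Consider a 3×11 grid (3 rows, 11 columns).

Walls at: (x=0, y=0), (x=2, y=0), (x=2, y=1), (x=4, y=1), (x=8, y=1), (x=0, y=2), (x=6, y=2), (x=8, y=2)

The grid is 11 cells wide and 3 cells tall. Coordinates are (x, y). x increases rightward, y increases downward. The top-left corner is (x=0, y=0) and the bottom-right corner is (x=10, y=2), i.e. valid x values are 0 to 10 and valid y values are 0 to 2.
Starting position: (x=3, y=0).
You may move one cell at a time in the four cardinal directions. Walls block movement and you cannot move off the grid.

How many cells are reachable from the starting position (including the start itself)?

BFS flood-fill from (x=3, y=0):
  Distance 0: (x=3, y=0)
  Distance 1: (x=4, y=0), (x=3, y=1)
  Distance 2: (x=5, y=0), (x=3, y=2)
  Distance 3: (x=6, y=0), (x=5, y=1), (x=2, y=2), (x=4, y=2)
  Distance 4: (x=7, y=0), (x=6, y=1), (x=1, y=2), (x=5, y=2)
  Distance 5: (x=8, y=0), (x=1, y=1), (x=7, y=1)
  Distance 6: (x=1, y=0), (x=9, y=0), (x=0, y=1), (x=7, y=2)
  Distance 7: (x=10, y=0), (x=9, y=1)
  Distance 8: (x=10, y=1), (x=9, y=2)
  Distance 9: (x=10, y=2)
Total reachable: 25 (grid has 25 open cells total)

Answer: Reachable cells: 25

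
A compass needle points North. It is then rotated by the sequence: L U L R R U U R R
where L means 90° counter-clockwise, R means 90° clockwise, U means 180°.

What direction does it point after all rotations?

Start: North
  L (left (90° counter-clockwise)) -> West
  U (U-turn (180°)) -> East
  L (left (90° counter-clockwise)) -> North
  R (right (90° clockwise)) -> East
  R (right (90° clockwise)) -> South
  U (U-turn (180°)) -> North
  U (U-turn (180°)) -> South
  R (right (90° clockwise)) -> West
  R (right (90° clockwise)) -> North
Final: North

Answer: Final heading: North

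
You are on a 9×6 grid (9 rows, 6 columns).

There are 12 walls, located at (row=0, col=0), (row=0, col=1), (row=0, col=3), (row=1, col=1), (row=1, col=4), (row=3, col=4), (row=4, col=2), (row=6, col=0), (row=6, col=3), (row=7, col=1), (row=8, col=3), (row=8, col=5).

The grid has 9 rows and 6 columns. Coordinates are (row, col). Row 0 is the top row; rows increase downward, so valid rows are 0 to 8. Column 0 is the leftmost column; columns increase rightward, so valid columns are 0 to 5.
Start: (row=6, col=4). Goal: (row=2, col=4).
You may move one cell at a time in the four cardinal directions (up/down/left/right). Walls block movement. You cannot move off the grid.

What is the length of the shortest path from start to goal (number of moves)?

Answer: Shortest path length: 6

Derivation:
BFS from (row=6, col=4) until reaching (row=2, col=4):
  Distance 0: (row=6, col=4)
  Distance 1: (row=5, col=4), (row=6, col=5), (row=7, col=4)
  Distance 2: (row=4, col=4), (row=5, col=3), (row=5, col=5), (row=7, col=3), (row=7, col=5), (row=8, col=4)
  Distance 3: (row=4, col=3), (row=4, col=5), (row=5, col=2), (row=7, col=2)
  Distance 4: (row=3, col=3), (row=3, col=5), (row=5, col=1), (row=6, col=2), (row=8, col=2)
  Distance 5: (row=2, col=3), (row=2, col=5), (row=3, col=2), (row=4, col=1), (row=5, col=0), (row=6, col=1), (row=8, col=1)
  Distance 6: (row=1, col=3), (row=1, col=5), (row=2, col=2), (row=2, col=4), (row=3, col=1), (row=4, col=0), (row=8, col=0)  <- goal reached here
One shortest path (6 moves): (row=6, col=4) -> (row=6, col=5) -> (row=5, col=5) -> (row=4, col=5) -> (row=3, col=5) -> (row=2, col=5) -> (row=2, col=4)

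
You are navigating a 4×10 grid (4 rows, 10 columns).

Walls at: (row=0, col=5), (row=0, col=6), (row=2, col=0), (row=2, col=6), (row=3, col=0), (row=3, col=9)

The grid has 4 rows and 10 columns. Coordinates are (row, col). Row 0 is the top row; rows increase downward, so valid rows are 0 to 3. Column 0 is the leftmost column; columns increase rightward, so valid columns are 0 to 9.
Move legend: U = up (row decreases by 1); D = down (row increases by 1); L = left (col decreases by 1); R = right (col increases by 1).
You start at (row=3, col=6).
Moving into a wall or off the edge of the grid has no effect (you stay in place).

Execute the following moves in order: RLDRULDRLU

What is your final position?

Answer: Final position: (row=2, col=7)

Derivation:
Start: (row=3, col=6)
  R (right): (row=3, col=6) -> (row=3, col=7)
  L (left): (row=3, col=7) -> (row=3, col=6)
  D (down): blocked, stay at (row=3, col=6)
  R (right): (row=3, col=6) -> (row=3, col=7)
  U (up): (row=3, col=7) -> (row=2, col=7)
  L (left): blocked, stay at (row=2, col=7)
  D (down): (row=2, col=7) -> (row=3, col=7)
  R (right): (row=3, col=7) -> (row=3, col=8)
  L (left): (row=3, col=8) -> (row=3, col=7)
  U (up): (row=3, col=7) -> (row=2, col=7)
Final: (row=2, col=7)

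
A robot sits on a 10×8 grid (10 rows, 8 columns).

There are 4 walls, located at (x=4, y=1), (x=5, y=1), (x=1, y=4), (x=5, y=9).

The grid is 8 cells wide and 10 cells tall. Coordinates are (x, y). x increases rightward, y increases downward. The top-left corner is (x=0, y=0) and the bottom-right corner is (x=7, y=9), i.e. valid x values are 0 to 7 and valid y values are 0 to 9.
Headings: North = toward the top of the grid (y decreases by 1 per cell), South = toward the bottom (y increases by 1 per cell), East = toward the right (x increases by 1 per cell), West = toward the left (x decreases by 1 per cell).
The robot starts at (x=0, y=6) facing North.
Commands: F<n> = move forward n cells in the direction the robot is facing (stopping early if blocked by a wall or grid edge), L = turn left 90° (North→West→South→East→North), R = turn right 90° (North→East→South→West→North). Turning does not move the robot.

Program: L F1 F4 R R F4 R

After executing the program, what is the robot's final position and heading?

Answer: Final position: (x=4, y=6), facing South

Derivation:
Start: (x=0, y=6), facing North
  L: turn left, now facing West
  F1: move forward 0/1 (blocked), now at (x=0, y=6)
  F4: move forward 0/4 (blocked), now at (x=0, y=6)
  R: turn right, now facing North
  R: turn right, now facing East
  F4: move forward 4, now at (x=4, y=6)
  R: turn right, now facing South
Final: (x=4, y=6), facing South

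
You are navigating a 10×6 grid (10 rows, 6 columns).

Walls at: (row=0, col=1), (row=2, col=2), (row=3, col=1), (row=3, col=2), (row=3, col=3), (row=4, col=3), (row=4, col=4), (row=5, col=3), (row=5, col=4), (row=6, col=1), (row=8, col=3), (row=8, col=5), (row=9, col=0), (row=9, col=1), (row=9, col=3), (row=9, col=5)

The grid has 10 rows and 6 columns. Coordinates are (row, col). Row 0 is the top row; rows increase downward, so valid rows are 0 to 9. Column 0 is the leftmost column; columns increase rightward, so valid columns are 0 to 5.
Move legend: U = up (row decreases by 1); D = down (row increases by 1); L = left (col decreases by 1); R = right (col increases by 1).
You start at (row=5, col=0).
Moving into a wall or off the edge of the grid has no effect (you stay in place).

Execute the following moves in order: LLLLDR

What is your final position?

Answer: Final position: (row=6, col=0)

Derivation:
Start: (row=5, col=0)
  [×4]L (left): blocked, stay at (row=5, col=0)
  D (down): (row=5, col=0) -> (row=6, col=0)
  R (right): blocked, stay at (row=6, col=0)
Final: (row=6, col=0)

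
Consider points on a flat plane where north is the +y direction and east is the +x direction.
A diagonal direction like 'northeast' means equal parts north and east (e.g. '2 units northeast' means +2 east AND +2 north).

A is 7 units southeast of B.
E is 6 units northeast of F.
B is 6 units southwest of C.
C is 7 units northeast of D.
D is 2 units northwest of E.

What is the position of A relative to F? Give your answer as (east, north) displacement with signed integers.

Answer: A is at (east=12, north=2) relative to F.

Derivation:
Place F at the origin (east=0, north=0).
  E is 6 units northeast of F: delta (east=+6, north=+6); E at (east=6, north=6).
  D is 2 units northwest of E: delta (east=-2, north=+2); D at (east=4, north=8).
  C is 7 units northeast of D: delta (east=+7, north=+7); C at (east=11, north=15).
  B is 6 units southwest of C: delta (east=-6, north=-6); B at (east=5, north=9).
  A is 7 units southeast of B: delta (east=+7, north=-7); A at (east=12, north=2).
Therefore A relative to F: (east=12, north=2).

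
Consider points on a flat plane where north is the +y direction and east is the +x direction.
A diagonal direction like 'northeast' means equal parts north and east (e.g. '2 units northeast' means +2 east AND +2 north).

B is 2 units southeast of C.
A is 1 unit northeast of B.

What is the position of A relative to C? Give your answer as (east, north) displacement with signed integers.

Answer: A is at (east=3, north=-1) relative to C.

Derivation:
Place C at the origin (east=0, north=0).
  B is 2 units southeast of C: delta (east=+2, north=-2); B at (east=2, north=-2).
  A is 1 unit northeast of B: delta (east=+1, north=+1); A at (east=3, north=-1).
Therefore A relative to C: (east=3, north=-1).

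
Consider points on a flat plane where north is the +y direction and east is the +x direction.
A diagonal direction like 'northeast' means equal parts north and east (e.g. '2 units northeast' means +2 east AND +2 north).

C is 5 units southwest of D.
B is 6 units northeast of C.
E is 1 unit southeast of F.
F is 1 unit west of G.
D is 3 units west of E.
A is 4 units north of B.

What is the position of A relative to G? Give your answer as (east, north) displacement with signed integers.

Place G at the origin (east=0, north=0).
  F is 1 unit west of G: delta (east=-1, north=+0); F at (east=-1, north=0).
  E is 1 unit southeast of F: delta (east=+1, north=-1); E at (east=0, north=-1).
  D is 3 units west of E: delta (east=-3, north=+0); D at (east=-3, north=-1).
  C is 5 units southwest of D: delta (east=-5, north=-5); C at (east=-8, north=-6).
  B is 6 units northeast of C: delta (east=+6, north=+6); B at (east=-2, north=0).
  A is 4 units north of B: delta (east=+0, north=+4); A at (east=-2, north=4).
Therefore A relative to G: (east=-2, north=4).

Answer: A is at (east=-2, north=4) relative to G.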